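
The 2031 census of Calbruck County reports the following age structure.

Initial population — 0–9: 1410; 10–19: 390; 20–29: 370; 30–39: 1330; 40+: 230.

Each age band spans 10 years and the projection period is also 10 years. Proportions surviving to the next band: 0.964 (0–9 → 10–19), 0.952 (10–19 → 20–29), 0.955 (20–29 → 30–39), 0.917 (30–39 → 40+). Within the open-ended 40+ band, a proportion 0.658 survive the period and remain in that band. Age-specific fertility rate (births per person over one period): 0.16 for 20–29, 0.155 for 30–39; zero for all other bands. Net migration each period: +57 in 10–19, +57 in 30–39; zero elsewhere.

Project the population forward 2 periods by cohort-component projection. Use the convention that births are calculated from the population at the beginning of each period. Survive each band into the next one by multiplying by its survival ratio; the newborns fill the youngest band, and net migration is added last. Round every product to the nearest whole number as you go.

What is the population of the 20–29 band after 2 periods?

Period 1.
Births: 370 × 0.16 = 59, 1330 × 0.155 = 206 → total 265
10–19: 1410 × 0.964 = 1359
20–29: 390 × 0.952 = 371
30–39: 370 × 0.955 = 353
40+: 1330 × 0.917 + 230 × 0.658 = 1220 + 151 = 1371
Net migration: 10–19 + 57 → 1416; 30–39 + 57 → 410
→ [265, 1416, 371, 410, 1371]
Period 2.
Births: 371 × 0.16 = 59, 410 × 0.155 = 64 → total 123
10–19: 265 × 0.964 = 255
20–29: 1416 × 0.952 = 1348
30–39: 371 × 0.955 = 354
40+: 410 × 0.917 + 1371 × 0.658 = 376 + 902 = 1278
Net migration: 10–19 + 57 → 312; 30–39 + 57 → 411
→ [123, 312, 1348, 411, 1278]

1348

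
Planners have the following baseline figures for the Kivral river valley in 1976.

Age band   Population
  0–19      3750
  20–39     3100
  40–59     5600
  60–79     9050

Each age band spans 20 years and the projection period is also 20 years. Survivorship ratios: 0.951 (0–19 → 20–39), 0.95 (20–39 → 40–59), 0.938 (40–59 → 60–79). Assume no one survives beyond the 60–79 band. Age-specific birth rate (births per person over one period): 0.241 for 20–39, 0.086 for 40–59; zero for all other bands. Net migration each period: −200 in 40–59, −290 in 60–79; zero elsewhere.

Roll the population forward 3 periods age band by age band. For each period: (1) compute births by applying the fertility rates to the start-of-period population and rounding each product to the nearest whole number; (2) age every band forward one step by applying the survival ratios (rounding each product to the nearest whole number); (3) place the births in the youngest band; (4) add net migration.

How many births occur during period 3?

556

Let band 1 be 0–19 through band 4 = 60–79.
— Period 1 —
Births: 3100 × 0.241 = 747  |  5600 × 0.086 = 482 → total 1229
Band 2: 3750 × 0.951 = 3566
Band 3: 3100 × 0.95 = 2945
Band 4: 5600 × 0.938 = 5253
Net migration: Band 3 − 200 → 2745; Band 4 − 290 → 4963
→ [1229, 3566, 2745, 4963]
— Period 2 —
Births: 3566 × 0.241 = 859  |  2745 × 0.086 = 236 → total 1095
Band 2: 1229 × 0.951 = 1169
Band 3: 3566 × 0.95 = 3388
Band 4: 2745 × 0.938 = 2575
Net migration: Band 3 − 200 → 3188; Band 4 − 290 → 2285
→ [1095, 1169, 3188, 2285]
— Period 3 —
Births: 1169 × 0.241 = 282  |  3188 × 0.086 = 274 → total 556
Band 2: 1095 × 0.951 = 1041
Band 3: 1169 × 0.95 = 1111
Band 4: 3188 × 0.938 = 2990
Net migration: Band 3 − 200 → 911; Band 4 − 290 → 2700
→ [556, 1041, 911, 2700]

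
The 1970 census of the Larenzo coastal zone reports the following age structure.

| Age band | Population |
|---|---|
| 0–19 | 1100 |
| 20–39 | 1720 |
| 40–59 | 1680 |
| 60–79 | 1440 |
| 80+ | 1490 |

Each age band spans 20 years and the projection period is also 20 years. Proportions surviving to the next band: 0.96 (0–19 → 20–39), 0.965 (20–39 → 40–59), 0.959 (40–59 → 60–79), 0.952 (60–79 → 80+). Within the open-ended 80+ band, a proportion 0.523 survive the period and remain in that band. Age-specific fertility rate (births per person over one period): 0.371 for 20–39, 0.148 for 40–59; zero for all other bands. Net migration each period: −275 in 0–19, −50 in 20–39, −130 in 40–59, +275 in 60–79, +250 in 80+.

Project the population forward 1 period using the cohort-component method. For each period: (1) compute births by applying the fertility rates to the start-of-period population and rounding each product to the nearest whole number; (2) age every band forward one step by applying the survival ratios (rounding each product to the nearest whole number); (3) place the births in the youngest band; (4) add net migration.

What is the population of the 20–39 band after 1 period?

1006

— Period 1 —
Births: 1720 * 0.371 = 638 ; 1680 * 0.148 = 249 ⇒ total 887
20–39: 1100 * 0.96 = 1056
40–59: 1720 * 0.965 = 1660
60–79: 1680 * 0.959 = 1611
80+: 1440 * 0.952 + 1490 * 0.523 = 1371 + 779 = 2150
Net migration: 0–19 − 275 → 612; 20–39 − 50 → 1006; 40–59 − 130 → 1530; 60–79 + 275 → 1886; 80+ + 250 → 2400
Giving 612 / 1006 / 1530 / 1886 / 2400.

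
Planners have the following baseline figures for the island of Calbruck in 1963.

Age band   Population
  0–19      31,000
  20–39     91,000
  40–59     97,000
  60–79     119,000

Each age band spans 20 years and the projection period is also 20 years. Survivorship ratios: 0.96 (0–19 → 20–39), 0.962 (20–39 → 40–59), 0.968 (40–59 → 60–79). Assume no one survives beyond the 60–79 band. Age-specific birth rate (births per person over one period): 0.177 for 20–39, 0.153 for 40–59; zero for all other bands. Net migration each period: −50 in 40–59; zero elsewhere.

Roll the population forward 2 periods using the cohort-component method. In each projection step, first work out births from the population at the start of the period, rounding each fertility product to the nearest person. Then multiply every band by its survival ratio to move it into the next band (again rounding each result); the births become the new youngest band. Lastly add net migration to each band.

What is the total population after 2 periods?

161635

Call the groups 1 to 4, youngest first.
Period 1.
Births: 91000 × 0.177 = 16107  |  97000 × 0.153 = 14841 → total 30948
Group 2: 31000 × 0.96 = 29760
Group 3: 91000 × 0.962 = 87542
Group 4: 97000 × 0.968 = 93896
Net migration: Group 3 − 50 → 87492
End of period: [30948, 29760, 87492, 93896]
Period 2.
Births: 29760 × 0.177 = 5268  |  87492 × 0.153 = 13386 → total 18654
Group 2: 30948 × 0.96 = 29710
Group 3: 29760 × 0.962 = 28629
Group 4: 87492 × 0.968 = 84692
Net migration: Group 3 − 50 → 28579
End of period: [18654, 29710, 28579, 84692]
Total after period 2: 18654 + 29710 + 28579 + 84692 = 161635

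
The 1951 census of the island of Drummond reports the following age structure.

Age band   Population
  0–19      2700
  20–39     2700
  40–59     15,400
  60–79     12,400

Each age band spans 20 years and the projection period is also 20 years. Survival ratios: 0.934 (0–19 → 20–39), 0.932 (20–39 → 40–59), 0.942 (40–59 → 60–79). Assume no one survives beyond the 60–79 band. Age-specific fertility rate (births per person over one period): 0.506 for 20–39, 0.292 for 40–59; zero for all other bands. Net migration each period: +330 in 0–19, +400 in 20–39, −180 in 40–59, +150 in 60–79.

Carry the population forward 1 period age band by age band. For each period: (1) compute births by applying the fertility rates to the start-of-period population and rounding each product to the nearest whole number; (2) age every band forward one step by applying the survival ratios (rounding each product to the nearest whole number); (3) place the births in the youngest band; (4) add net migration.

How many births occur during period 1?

5863

(Bands numbered youngest = 1 to oldest = 4.)
— Period 1 —
Births: 2700 × 0.506 = 1366 ; 15400 × 0.292 = 4497 ⇒ total 5863
Band 2: 2700 × 0.934 = 2522
Band 3: 2700 × 0.932 = 2516
Band 4: 15400 × 0.942 = 14507
Net migration: Band 1 + 330 → 6193; Band 2 + 400 → 2922; Band 3 − 180 → 2336; Band 4 + 150 → 14657
End of period: [6193, 2922, 2336, 14657]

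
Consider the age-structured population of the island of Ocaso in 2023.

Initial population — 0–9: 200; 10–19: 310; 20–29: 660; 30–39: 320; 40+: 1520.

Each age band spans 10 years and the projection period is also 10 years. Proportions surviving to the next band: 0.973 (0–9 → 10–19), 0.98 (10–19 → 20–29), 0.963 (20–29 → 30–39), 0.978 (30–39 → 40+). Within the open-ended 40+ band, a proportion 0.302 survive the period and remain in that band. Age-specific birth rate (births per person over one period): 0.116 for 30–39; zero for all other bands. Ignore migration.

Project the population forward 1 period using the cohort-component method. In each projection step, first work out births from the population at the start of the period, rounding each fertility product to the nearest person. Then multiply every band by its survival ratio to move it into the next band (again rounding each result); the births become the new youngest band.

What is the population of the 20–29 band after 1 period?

Period 1:
Births: 320 × 0.116 = 37
10–19: 200 × 0.973 = 195
20–29: 310 × 0.98 = 304
30–39: 660 × 0.963 = 636
40+: 320 × 0.978 + 1520 × 0.302 = 313 + 459 = 772
Population now: 0–9=37, 10–19=195, 20–29=304, 30–39=636, 40+=772

304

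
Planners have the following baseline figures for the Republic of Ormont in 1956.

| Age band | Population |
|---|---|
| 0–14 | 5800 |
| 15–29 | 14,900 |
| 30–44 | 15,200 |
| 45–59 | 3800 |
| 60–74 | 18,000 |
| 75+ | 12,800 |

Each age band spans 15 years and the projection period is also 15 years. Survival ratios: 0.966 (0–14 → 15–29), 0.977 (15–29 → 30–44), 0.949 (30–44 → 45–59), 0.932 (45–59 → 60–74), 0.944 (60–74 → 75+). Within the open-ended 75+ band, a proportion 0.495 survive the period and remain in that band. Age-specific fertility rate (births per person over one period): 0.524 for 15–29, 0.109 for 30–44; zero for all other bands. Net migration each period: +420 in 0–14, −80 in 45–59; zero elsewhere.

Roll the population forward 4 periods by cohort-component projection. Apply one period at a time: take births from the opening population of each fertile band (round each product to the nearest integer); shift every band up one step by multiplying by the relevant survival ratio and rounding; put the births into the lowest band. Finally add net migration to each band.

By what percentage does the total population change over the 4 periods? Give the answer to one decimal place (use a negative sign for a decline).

(Groups numbered youngest = 1 to oldest = 6.)
Period 1.
Births: 14900 × 0.524 = 7808  |  15200 × 0.109 = 1657 — total 9465
Group 2: 5800 × 0.966 = 5603
Group 3: 14900 × 0.977 = 14557
Group 4: 15200 × 0.949 = 14425
Group 5: 3800 × 0.932 = 3542
Group 6: 18000 × 0.944 + 12800 × 0.495 = 16992 + 6336 = 23328
Net migration: Group 1 + 420 → 9885; Group 4 − 80 → 14345
End of period: [9885, 5603, 14557, 14345, 3542, 23328]
Period 2.
Births: 5603 × 0.524 = 2936  |  14557 × 0.109 = 1587 — total 4523
Group 2: 9885 × 0.966 = 9549
Group 3: 5603 × 0.977 = 5474
Group 4: 14557 × 0.949 = 13815
Group 5: 14345 × 0.932 = 13370
Group 6: 3542 × 0.944 + 23328 × 0.495 = 3344 + 11547 = 14891
Net migration: Group 1 + 420 → 4943; Group 4 − 80 → 13735
End of period: [4943, 9549, 5474, 13735, 13370, 14891]
Period 3.
Births: 9549 × 0.524 = 5004  |  5474 × 0.109 = 597 — total 5601
Group 2: 4943 × 0.966 = 4775
Group 3: 9549 × 0.977 = 9329
Group 4: 5474 × 0.949 = 5195
Group 5: 13735 × 0.932 = 12801
Group 6: 13370 × 0.944 + 14891 × 0.495 = 12621 + 7371 = 19992
Net migration: Group 1 + 420 → 6021; Group 4 − 80 → 5115
End of period: [6021, 4775, 9329, 5115, 12801, 19992]
Period 4.
Births: 4775 × 0.524 = 2502  |  9329 × 0.109 = 1017 — total 3519
Group 2: 6021 × 0.966 = 5816
Group 3: 4775 × 0.977 = 4665
Group 4: 9329 × 0.949 = 8853
Group 5: 5115 × 0.932 = 4767
Group 6: 12801 × 0.944 + 19992 × 0.495 = 12084 + 9896 = 21980
Net migration: Group 1 + 420 → 3939; Group 4 − 80 → 8773
End of period: [3939, 5816, 4665, 8773, 4767, 21980]
Total: 70500 → 49940; change = -20560; percentage change = -29.2%

-29.2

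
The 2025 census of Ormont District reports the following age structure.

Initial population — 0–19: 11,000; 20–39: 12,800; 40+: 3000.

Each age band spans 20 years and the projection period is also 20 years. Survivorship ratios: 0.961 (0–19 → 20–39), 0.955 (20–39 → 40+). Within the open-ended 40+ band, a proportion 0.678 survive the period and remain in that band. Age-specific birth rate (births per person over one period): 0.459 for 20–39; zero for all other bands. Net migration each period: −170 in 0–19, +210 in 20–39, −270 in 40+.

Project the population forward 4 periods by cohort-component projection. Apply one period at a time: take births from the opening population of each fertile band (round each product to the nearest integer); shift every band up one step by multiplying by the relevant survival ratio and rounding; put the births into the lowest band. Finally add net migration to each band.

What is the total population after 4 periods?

21380

Call the bands 1 to 3, youngest first.
Period 1.
Births: 12800 * 0.459 = 5875
Band 2: 11000 * 0.961 = 10571
Band 3: 12800 * 0.955 + 3000 * 0.678 = 12224 + 2034 = 14258
Net migration: Band 1 − 170 → 5705; Band 2 + 210 → 10781; Band 3 − 270 → 13988
Population now: 0–19=5705, 20–39=10781, 40+=13988
Period 2.
Births: 10781 * 0.459 = 4948
Band 2: 5705 * 0.961 = 5483
Band 3: 10781 * 0.955 + 13988 * 0.678 = 10296 + 9484 = 19780
Net migration: Band 1 − 170 → 4778; Band 2 + 210 → 5693; Band 3 − 270 → 19510
Population now: 0–19=4778, 20–39=5693, 40+=19510
Period 3.
Births: 5693 * 0.459 = 2613
Band 2: 4778 * 0.961 = 4592
Band 3: 5693 * 0.955 + 19510 * 0.678 = 5437 + 13228 = 18665
Net migration: Band 1 − 170 → 2443; Band 2 + 210 → 4802; Band 3 − 270 → 18395
Population now: 0–19=2443, 20–39=4802, 40+=18395
Period 4.
Births: 4802 * 0.459 = 2204
Band 2: 2443 * 0.961 = 2348
Band 3: 4802 * 0.955 + 18395 * 0.678 = 4586 + 12472 = 17058
Net migration: Band 1 − 170 → 2034; Band 2 + 210 → 2558; Band 3 − 270 → 16788
Population now: 0–19=2034, 20–39=2558, 40+=16788
Total after period 4: 2034 + 2558 + 16788 = 21380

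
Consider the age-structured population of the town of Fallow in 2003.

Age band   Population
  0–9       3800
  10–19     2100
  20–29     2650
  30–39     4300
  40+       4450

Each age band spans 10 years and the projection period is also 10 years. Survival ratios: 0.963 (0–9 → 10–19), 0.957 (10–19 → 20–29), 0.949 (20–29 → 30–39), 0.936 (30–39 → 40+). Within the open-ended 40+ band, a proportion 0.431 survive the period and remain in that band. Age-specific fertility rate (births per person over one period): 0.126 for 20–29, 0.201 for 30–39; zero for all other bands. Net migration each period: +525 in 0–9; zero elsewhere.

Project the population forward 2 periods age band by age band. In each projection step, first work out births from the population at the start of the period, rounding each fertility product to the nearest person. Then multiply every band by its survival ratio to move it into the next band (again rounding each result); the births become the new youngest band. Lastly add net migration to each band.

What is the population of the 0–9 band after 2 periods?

— Period 1 —
Births: 2650 * 0.126 = 334 ; 4300 * 0.201 = 864 → 1198
10–19: 3800 * 0.963 = 3659
20–29: 2100 * 0.957 = 2010
30–39: 2650 * 0.949 = 2515
40+: 4300 * 0.936 + 4450 * 0.431 = 4025 + 1918 = 5943
Net migration: 0–9 + 525 → 1723
End of period: [1723, 3659, 2010, 2515, 5943]
— Period 2 —
Births: 2010 * 0.126 = 253 ; 2515 * 0.201 = 506 → 759
10–19: 1723 * 0.963 = 1659
20–29: 3659 * 0.957 = 3502
30–39: 2010 * 0.949 = 1907
40+: 2515 * 0.936 + 5943 * 0.431 = 2354 + 2561 = 4915
Net migration: 0–9 + 525 → 1284
End of period: [1284, 1659, 3502, 1907, 4915]

1284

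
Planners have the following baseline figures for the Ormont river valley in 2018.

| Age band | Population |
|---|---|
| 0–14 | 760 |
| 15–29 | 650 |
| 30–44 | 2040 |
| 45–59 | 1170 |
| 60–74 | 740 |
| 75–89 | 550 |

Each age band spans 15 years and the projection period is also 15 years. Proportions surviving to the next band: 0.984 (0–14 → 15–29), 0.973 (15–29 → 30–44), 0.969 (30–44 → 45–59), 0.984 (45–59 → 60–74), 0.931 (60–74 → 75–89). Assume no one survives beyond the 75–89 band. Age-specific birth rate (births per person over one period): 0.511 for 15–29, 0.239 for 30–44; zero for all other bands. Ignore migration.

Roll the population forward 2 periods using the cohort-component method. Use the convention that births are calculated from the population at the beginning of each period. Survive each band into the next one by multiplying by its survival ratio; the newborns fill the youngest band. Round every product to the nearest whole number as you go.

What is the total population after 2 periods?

5697

(Groups numbered youngest = 1 to oldest = 6.)
— Period 1 —
Births: 650 × 0.511 = 332  |  2040 × 0.239 = 488 → 820
Group 2: 760 × 0.984 = 748
Group 3: 650 × 0.973 = 632
Group 4: 2040 × 0.969 = 1977
Group 5: 1170 × 0.984 = 1151
Group 6: 740 × 0.931 = 689
Population now: 0–14=820, 15–29=748, 30–44=632, 45–59=1977, 60–74=1151, 75–89=689
— Period 2 —
Births: 748 × 0.511 = 382  |  632 × 0.239 = 151 → 533
Group 2: 820 × 0.984 = 807
Group 3: 748 × 0.973 = 728
Group 4: 632 × 0.969 = 612
Group 5: 1977 × 0.984 = 1945
Group 6: 1151 × 0.931 = 1072
Population now: 0–14=533, 15–29=807, 30–44=728, 45–59=612, 60–74=1945, 75–89=1072
Total after period 2: 533 + 807 + 728 + 612 + 1945 + 1072 = 5697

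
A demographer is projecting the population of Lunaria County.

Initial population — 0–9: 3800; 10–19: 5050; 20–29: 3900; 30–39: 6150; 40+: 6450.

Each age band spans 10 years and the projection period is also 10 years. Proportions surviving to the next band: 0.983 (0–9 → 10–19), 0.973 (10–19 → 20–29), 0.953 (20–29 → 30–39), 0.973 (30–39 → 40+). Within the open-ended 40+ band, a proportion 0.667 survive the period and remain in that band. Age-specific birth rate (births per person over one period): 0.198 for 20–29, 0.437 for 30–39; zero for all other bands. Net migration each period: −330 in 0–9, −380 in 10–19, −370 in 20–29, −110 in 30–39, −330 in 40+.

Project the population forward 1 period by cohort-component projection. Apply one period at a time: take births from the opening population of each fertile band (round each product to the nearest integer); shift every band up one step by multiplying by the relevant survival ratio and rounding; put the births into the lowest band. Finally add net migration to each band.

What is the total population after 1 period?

24592

[period 1]
Births: 3900 * 0.198 = 772, 6150 * 0.437 = 2688 — total 3460
10–19: 3800 * 0.983 = 3735
20–29: 5050 * 0.973 = 4914
30–39: 3900 * 0.953 = 3717
40+: 6150 * 0.973 + 6450 * 0.667 = 5984 + 4302 = 10286
Net migration: 0–9 − 330 → 3130; 10–19 − 380 → 3355; 20–29 − 370 → 4544; 30–39 − 110 → 3607; 40+ − 330 → 9956
Population now: 0–9=3130, 10–19=3355, 20–29=4544, 30–39=3607, 40+=9956
Total after period 1: 3130 + 3355 + 4544 + 3607 + 9956 = 24592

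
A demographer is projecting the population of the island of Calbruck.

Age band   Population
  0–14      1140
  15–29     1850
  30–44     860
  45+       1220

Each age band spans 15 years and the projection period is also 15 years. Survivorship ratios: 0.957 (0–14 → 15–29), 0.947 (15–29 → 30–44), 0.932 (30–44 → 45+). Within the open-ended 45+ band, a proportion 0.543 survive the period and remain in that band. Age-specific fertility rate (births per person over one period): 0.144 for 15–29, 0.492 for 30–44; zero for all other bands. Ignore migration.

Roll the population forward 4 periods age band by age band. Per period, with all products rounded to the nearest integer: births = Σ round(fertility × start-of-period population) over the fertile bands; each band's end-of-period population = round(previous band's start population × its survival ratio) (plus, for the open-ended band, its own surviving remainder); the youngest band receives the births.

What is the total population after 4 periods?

After projecting period 1:
Births: 1850 × 0.144 = 266, 860 × 0.492 = 423 → 689
15–29: 1140 × 0.957 = 1091
30–44: 1850 × 0.947 = 1752
45+: 860 × 0.932 + 1220 × 0.543 = 802 + 662 = 1464
→ [689, 1091, 1752, 1464]
After projecting period 2:
Births: 1091 × 0.144 = 157, 1752 × 0.492 = 862 → 1019
15–29: 689 × 0.957 = 659
30–44: 1091 × 0.947 = 1033
45+: 1752 × 0.932 + 1464 × 0.543 = 1633 + 795 = 2428
→ [1019, 659, 1033, 2428]
After projecting period 3:
Births: 659 × 0.144 = 95, 1033 × 0.492 = 508 → 603
15–29: 1019 × 0.957 = 975
30–44: 659 × 0.947 = 624
45+: 1033 × 0.932 + 2428 × 0.543 = 963 + 1318 = 2281
→ [603, 975, 624, 2281]
After projecting period 4:
Births: 975 × 0.144 = 140, 624 × 0.492 = 307 → 447
15–29: 603 × 0.957 = 577
30–44: 975 × 0.947 = 923
45+: 624 × 0.932 + 2281 × 0.543 = 582 + 1239 = 1821
→ [447, 577, 923, 1821]
Total after period 4: 447 + 577 + 923 + 1821 = 3768

3768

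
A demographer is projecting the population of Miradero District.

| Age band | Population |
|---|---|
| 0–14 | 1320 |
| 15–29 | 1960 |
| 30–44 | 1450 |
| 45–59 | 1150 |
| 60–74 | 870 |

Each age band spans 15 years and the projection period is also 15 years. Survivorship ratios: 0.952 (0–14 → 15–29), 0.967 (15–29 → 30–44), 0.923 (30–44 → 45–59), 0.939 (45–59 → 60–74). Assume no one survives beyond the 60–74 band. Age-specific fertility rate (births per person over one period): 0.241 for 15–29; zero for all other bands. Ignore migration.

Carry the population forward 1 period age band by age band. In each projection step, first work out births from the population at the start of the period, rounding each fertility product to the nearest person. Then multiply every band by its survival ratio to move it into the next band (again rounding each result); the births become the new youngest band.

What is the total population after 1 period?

Let band 1 be 0–14 through band 5 = 60–74.
Period 1:
Births: 1960 * 0.241 = 472
Band 2: 1320 * 0.952 = 1257
Band 3: 1960 * 0.967 = 1895
Band 4: 1450 * 0.923 = 1338
Band 5: 1150 * 0.939 = 1080
End of period: [472, 1257, 1895, 1338, 1080]
Total after period 1: 472 + 1257 + 1895 + 1338 + 1080 = 6042

6042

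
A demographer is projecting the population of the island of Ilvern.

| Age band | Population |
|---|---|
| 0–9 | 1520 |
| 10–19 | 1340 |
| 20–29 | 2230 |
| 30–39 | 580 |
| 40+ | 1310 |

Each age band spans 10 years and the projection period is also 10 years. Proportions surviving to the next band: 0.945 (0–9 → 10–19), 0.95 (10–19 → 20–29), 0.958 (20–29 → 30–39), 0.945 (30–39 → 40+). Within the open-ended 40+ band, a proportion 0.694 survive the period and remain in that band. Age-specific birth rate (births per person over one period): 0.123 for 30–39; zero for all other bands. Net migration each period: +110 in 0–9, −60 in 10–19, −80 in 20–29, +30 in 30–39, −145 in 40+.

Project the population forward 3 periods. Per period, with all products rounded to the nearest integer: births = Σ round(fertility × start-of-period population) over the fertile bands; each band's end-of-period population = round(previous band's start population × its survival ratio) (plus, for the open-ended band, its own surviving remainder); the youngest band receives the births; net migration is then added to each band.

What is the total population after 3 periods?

4694

[period 1]
Births: 580 * 0.123 = 71
10–19: 1520 * 0.945 = 1436
20–29: 1340 * 0.95 = 1273
30–39: 2230 * 0.958 = 2136
40+: 580 * 0.945 + 1310 * 0.694 = 548 + 909 = 1457
Net migration: 0–9 + 110 → 181; 10–19 − 60 → 1376; 20–29 − 80 → 1193; 30–39 + 30 → 2166; 40+ − 145 → 1312
Giving 181 / 1376 / 1193 / 2166 / 1312.
[period 2]
Births: 2166 * 0.123 = 266
10–19: 181 * 0.945 = 171
20–29: 1376 * 0.95 = 1307
30–39: 1193 * 0.958 = 1143
40+: 2166 * 0.945 + 1312 * 0.694 = 2047 + 911 = 2958
Net migration: 0–9 + 110 → 376; 10–19 − 60 → 111; 20–29 − 80 → 1227; 30–39 + 30 → 1173; 40+ − 145 → 2813
Giving 376 / 111 / 1227 / 1173 / 2813.
[period 3]
Births: 1173 * 0.123 = 144
10–19: 376 * 0.945 = 355
20–29: 111 * 0.95 = 105
30–39: 1227 * 0.958 = 1175
40+: 1173 * 0.945 + 2813 * 0.694 = 1108 + 1952 = 3060
Net migration: 0–9 + 110 → 254; 10–19 − 60 → 295; 20–29 − 80 → 25; 30–39 + 30 → 1205; 40+ − 145 → 2915
Giving 254 / 295 / 25 / 1205 / 2915.
Total after period 3: 254 + 295 + 25 + 1205 + 2915 = 4694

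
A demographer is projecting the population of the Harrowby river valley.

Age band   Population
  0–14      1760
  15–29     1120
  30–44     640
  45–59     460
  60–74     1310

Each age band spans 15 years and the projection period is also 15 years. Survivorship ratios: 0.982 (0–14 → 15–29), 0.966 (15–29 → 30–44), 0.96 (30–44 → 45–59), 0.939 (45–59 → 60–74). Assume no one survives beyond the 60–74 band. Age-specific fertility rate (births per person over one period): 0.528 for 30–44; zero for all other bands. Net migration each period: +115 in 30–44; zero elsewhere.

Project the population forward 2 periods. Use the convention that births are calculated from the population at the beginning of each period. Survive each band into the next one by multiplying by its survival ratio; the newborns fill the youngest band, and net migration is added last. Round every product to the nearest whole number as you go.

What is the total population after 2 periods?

Let band 1 be 0–14 through band 5 = 60–74.
After projecting period 1:
Births: 640 * 0.528 = 338
Band 2: 1760 * 0.982 = 1728
Band 3: 1120 * 0.966 = 1082
Band 4: 640 * 0.96 = 614
Band 5: 460 * 0.939 = 432
Net migration: Band 3 + 115 → 1197
Population now: 0–14=338, 15–29=1728, 30–44=1197, 45–59=614, 60–74=432
After projecting period 2:
Births: 1197 * 0.528 = 632
Band 2: 338 * 0.982 = 332
Band 3: 1728 * 0.966 = 1669
Band 4: 1197 * 0.96 = 1149
Band 5: 614 * 0.939 = 577
Net migration: Band 3 + 115 → 1784
Population now: 0–14=632, 15–29=332, 30–44=1784, 45–59=1149, 60–74=577
Total after period 2: 632 + 332 + 1784 + 1149 + 577 = 4474

4474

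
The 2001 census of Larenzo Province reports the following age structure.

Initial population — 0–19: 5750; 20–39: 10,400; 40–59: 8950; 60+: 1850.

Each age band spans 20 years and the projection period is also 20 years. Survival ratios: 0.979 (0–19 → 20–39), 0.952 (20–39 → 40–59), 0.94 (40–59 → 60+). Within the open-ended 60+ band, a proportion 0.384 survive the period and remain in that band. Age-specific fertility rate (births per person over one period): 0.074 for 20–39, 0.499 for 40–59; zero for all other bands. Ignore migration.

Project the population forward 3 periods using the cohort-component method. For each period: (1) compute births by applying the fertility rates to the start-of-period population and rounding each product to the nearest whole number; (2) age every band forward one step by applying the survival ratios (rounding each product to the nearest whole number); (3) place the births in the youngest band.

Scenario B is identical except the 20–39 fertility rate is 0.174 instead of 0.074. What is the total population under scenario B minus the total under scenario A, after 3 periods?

2210

[period 1]
Births: 10400 × 0.074 = 770 ; 8950 × 0.499 = 4466 — total 5236
20–39: 5750 × 0.979 = 5629
40–59: 10400 × 0.952 = 9901
60+: 8950 × 0.94 + 1850 × 0.384 = 8413 + 710 = 9123
End of period: [5236, 5629, 9901, 9123]
[period 2]
Births: 5629 × 0.074 = 417 ; 9901 × 0.499 = 4941 — total 5358
20–39: 5236 × 0.979 = 5126
40–59: 5629 × 0.952 = 5359
60+: 9901 × 0.94 + 9123 × 0.384 = 9307 + 3503 = 12810
End of period: [5358, 5126, 5359, 12810]
[period 3]
Births: 5126 × 0.074 = 379 ; 5359 × 0.499 = 2674 — total 3053
20–39: 5358 × 0.979 = 5245
40–59: 5126 × 0.952 = 4880
60+: 5359 × 0.94 + 12810 × 0.384 = 5037 + 4919 = 9956
End of period: [3053, 5245, 4880, 9956]
Scenario A total after 3 periods: 23134
Scenario B projection —
[period 1]
Births: 10400 × 0.174 = 1810 ; 8950 × 0.499 = 4466 — total 6276
20–39: 5750 × 0.979 = 5629
40–59: 10400 × 0.952 = 9901
60+: 8950 × 0.94 + 1850 × 0.384 = 8413 + 710 = 9123
End of period: [6276, 5629, 9901, 9123]
[period 2]
Births: 5629 × 0.174 = 979 ; 9901 × 0.499 = 4941 — total 5920
20–39: 6276 × 0.979 = 6144
40–59: 5629 × 0.952 = 5359
60+: 9901 × 0.94 + 9123 × 0.384 = 9307 + 3503 = 12810
End of period: [5920, 6144, 5359, 12810]
[period 3]
Births: 6144 × 0.174 = 1069 ; 5359 × 0.499 = 2674 — total 3743
20–39: 5920 × 0.979 = 5796
40–59: 6144 × 0.952 = 5849
60+: 5359 × 0.94 + 12810 × 0.384 = 5037 + 4919 = 9956
End of period: [3743, 5796, 5849, 9956]
Scenario B total after 3 periods: 25344
Difference B − A = 25344 − 23134 = 2210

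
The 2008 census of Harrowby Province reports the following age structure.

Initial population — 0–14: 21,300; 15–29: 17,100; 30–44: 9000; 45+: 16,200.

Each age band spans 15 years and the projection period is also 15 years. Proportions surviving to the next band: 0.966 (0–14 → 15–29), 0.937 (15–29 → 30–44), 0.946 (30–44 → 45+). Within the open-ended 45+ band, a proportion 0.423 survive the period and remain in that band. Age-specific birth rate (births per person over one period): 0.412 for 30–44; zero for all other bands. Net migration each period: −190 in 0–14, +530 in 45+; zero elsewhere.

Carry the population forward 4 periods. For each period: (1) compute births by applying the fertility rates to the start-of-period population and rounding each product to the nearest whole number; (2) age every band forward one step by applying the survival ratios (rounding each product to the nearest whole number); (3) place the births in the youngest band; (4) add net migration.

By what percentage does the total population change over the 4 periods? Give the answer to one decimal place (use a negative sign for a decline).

-53.0

Numbering the groups 1..4 from youngest to oldest:
After projecting period 1:
Births: 9000 × 0.412 = 3708
Group 2: 21300 × 0.966 = 20576
Group 3: 17100 × 0.937 = 16023
Group 4: 9000 × 0.946 + 16200 × 0.423 = 8514 + 6853 = 15367
Net migration: Group 1 − 190 → 3518; Group 4 + 530 → 15897
End of period: [3518, 20576, 16023, 15897]
After projecting period 2:
Births: 16023 × 0.412 = 6601
Group 2: 3518 × 0.966 = 3398
Group 3: 20576 × 0.937 = 19280
Group 4: 16023 × 0.946 + 15897 × 0.423 = 15158 + 6724 = 21882
Net migration: Group 1 − 190 → 6411; Group 4 + 530 → 22412
End of period: [6411, 3398, 19280, 22412]
After projecting period 3:
Births: 19280 × 0.412 = 7943
Group 2: 6411 × 0.966 = 6193
Group 3: 3398 × 0.937 = 3184
Group 4: 19280 × 0.946 + 22412 × 0.423 = 18239 + 9480 = 27719
Net migration: Group 1 − 190 → 7753; Group 4 + 530 → 28249
End of period: [7753, 6193, 3184, 28249]
After projecting period 4:
Births: 3184 × 0.412 = 1312
Group 2: 7753 × 0.966 = 7489
Group 3: 6193 × 0.937 = 5803
Group 4: 3184 × 0.946 + 28249 × 0.423 = 3012 + 11949 = 14961
Net migration: Group 1 − 190 → 1122; Group 4 + 530 → 15491
End of period: [1122, 7489, 5803, 15491]
Total: 63600 → 29905; change = -33695; percentage change = -53.0%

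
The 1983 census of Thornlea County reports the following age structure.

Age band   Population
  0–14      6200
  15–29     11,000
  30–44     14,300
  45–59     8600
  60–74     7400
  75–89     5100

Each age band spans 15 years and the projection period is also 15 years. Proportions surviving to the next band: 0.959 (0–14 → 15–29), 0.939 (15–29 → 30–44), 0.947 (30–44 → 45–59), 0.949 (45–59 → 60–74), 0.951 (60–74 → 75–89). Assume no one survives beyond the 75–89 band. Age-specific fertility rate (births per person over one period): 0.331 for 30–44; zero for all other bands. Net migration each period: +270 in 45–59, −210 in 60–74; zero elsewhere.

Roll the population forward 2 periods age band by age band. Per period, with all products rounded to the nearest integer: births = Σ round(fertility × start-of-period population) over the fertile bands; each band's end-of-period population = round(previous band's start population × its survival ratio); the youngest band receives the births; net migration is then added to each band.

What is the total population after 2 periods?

44052

After projecting period 1:
Births: 14300 × 0.331 = 4733
15–29: 6200 × 0.959 = 5946
30–44: 11000 × 0.939 = 10329
45–59: 14300 × 0.947 = 13542
60–74: 8600 × 0.949 = 8161
75–89: 7400 × 0.951 = 7037
Net migration: 45–59 + 270 → 13812; 60–74 − 210 → 7951
End of period: [4733, 5946, 10329, 13812, 7951, 7037]
After projecting period 2:
Births: 10329 × 0.331 = 3419
15–29: 4733 × 0.959 = 4539
30–44: 5946 × 0.939 = 5583
45–59: 10329 × 0.947 = 9782
60–74: 13812 × 0.949 = 13108
75–89: 7951 × 0.951 = 7561
Net migration: 45–59 + 270 → 10052; 60–74 − 210 → 12898
End of period: [3419, 4539, 5583, 10052, 12898, 7561]
Total after period 2: 3419 + 4539 + 5583 + 10052 + 12898 + 7561 = 44052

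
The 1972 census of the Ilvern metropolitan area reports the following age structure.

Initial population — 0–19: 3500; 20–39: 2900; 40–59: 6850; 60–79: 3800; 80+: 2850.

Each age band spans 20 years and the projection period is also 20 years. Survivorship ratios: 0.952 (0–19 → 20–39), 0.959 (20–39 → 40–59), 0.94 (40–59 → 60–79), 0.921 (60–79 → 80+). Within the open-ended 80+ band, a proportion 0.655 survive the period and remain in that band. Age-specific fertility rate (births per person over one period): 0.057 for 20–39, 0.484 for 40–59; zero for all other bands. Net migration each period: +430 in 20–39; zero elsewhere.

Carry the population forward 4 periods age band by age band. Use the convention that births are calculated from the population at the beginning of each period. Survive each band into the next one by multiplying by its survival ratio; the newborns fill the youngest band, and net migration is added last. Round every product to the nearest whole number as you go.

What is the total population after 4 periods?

18105

Period 1.
Births: 2900 × 0.057 = 165, 6850 × 0.484 = 3315 ⇒ total 3480
20–39: 3500 × 0.952 = 3332
40–59: 2900 × 0.959 = 2781
60–79: 6850 × 0.94 = 6439
80+: 3800 × 0.921 + 2850 × 0.655 = 3500 + 1867 = 5367
Net migration: 20–39 + 430 → 3762
Giving 3480 / 3762 / 2781 / 6439 / 5367.
Period 2.
Births: 3762 × 0.057 = 214, 2781 × 0.484 = 1346 ⇒ total 1560
20–39: 3480 × 0.952 = 3313
40–59: 3762 × 0.959 = 3608
60–79: 2781 × 0.94 = 2614
80+: 6439 × 0.921 + 5367 × 0.655 = 5930 + 3515 = 9445
Net migration: 20–39 + 430 → 3743
Giving 1560 / 3743 / 3608 / 2614 / 9445.
Period 3.
Births: 3743 × 0.057 = 213, 3608 × 0.484 = 1746 ⇒ total 1959
20–39: 1560 × 0.952 = 1485
40–59: 3743 × 0.959 = 3590
60–79: 3608 × 0.94 = 3392
80+: 2614 × 0.921 + 9445 × 0.655 = 2407 + 6186 = 8593
Net migration: 20–39 + 430 → 1915
Giving 1959 / 1915 / 3590 / 3392 / 8593.
Period 4.
Births: 1915 × 0.057 = 109, 3590 × 0.484 = 1738 ⇒ total 1847
20–39: 1959 × 0.952 = 1865
40–59: 1915 × 0.959 = 1836
60–79: 3590 × 0.94 = 3375
80+: 3392 × 0.921 + 8593 × 0.655 = 3124 + 5628 = 8752
Net migration: 20–39 + 430 → 2295
Giving 1847 / 2295 / 1836 / 3375 / 8752.
Total after period 4: 1847 + 2295 + 1836 + 3375 + 8752 = 18105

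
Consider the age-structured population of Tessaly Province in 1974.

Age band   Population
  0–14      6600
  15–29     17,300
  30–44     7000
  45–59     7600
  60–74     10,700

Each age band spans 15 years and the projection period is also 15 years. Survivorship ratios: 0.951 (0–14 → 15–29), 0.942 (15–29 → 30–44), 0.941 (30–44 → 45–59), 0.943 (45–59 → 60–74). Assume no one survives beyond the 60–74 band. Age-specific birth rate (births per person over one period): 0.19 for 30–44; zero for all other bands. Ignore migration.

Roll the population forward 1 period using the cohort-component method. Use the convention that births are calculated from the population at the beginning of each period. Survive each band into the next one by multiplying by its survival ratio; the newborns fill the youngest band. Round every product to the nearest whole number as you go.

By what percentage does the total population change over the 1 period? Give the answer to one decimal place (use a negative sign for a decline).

-23.5

Call the groups 1 to 5, youngest first.
After projecting period 1:
Births: 7000 × 0.19 = 1330
Group 2: 6600 × 0.951 = 6277
Group 3: 17300 × 0.942 = 16297
Group 4: 7000 × 0.941 = 6587
Group 5: 7600 × 0.943 = 7167
End of period: [1330, 6277, 16297, 6587, 7167]
Total: 49200 → 37658; change = -11542; percentage change = -23.5%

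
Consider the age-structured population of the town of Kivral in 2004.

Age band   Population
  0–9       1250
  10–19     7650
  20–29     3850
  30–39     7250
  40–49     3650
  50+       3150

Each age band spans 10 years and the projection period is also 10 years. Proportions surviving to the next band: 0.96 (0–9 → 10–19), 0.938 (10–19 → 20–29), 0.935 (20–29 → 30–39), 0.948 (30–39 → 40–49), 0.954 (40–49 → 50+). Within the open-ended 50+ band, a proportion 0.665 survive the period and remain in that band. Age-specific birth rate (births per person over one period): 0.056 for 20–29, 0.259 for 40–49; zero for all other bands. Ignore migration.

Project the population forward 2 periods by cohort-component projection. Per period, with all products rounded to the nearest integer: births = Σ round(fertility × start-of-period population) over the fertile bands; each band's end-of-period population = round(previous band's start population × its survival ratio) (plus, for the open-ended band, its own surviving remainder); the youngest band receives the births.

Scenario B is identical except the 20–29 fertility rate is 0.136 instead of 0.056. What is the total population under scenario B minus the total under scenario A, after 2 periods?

Let band 1 be 0–9 through band 6 = 50+.
After projecting period 1:
Births: 3850 * 0.056 = 216 ; 3650 * 0.259 = 945 → 1161
Band 2: 1250 * 0.96 = 1200
Band 3: 7650 * 0.938 = 7176
Band 4: 3850 * 0.935 = 3600
Band 5: 7250 * 0.948 = 6873
Band 6: 3650 * 0.954 + 3150 * 0.665 = 3482 + 2095 = 5577
→ [1161, 1200, 7176, 3600, 6873, 5577]
After projecting period 2:
Births: 7176 * 0.056 = 402 ; 6873 * 0.259 = 1780 → 2182
Band 2: 1161 * 0.96 = 1115
Band 3: 1200 * 0.938 = 1126
Band 4: 7176 * 0.935 = 6710
Band 5: 3600 * 0.948 = 3413
Band 6: 6873 * 0.954 + 5577 * 0.665 = 6557 + 3709 = 10266
→ [2182, 1115, 1126, 6710, 3413, 10266]
Scenario A total after 2 periods: 24812
Scenario B projection —
After projecting period 1:
Births: 3850 * 0.136 = 524 ; 3650 * 0.259 = 945 → 1469
Band 2: 1250 * 0.96 = 1200
Band 3: 7650 * 0.938 = 7176
Band 4: 3850 * 0.935 = 3600
Band 5: 7250 * 0.948 = 6873
Band 6: 3650 * 0.954 + 3150 * 0.665 = 3482 + 2095 = 5577
→ [1469, 1200, 7176, 3600, 6873, 5577]
After projecting period 2:
Births: 7176 * 0.136 = 976 ; 6873 * 0.259 = 1780 → 2756
Band 2: 1469 * 0.96 = 1410
Band 3: 1200 * 0.938 = 1126
Band 4: 7176 * 0.935 = 6710
Band 5: 3600 * 0.948 = 3413
Band 6: 6873 * 0.954 + 5577 * 0.665 = 6557 + 3709 = 10266
→ [2756, 1410, 1126, 6710, 3413, 10266]
Scenario B total after 2 periods: 25681
Difference B − A = 25681 − 24812 = 869

869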